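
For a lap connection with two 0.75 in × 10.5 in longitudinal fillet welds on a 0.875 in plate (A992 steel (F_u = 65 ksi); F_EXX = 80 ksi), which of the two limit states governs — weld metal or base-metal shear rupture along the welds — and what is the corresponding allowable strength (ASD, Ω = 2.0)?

t_e = 0.707 × 0.75 = 0.5302 in; L = 21 in.
Weld metal: R_n/Ω = (1/2.0) × 0.6 × 80 × 0.5302 × 21 = 267.2 kips.
Base metal (shear rupture): R_n/Ω = (1/2.0) × 0.6 × 65 × 0.875 × 21 = 358.3 kips.
Governing: weld metal.

R_n/Ω ≈ 267 kips (weld metal governs)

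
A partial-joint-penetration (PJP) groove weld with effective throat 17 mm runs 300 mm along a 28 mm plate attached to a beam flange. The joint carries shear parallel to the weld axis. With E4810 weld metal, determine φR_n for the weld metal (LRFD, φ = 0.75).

E48XX → F_EXX = 480 MPa.
Effective throat (given) t_e = 17 mm.
A_we = 17 × 300 = 5100 mm².
F_nw = 0.6 F_EXX = 288 MPa.
φR_n = 0.75 × 288 × 5100 × 10⁻³ = 1102 kN.

φR_n ≈ 1100 kN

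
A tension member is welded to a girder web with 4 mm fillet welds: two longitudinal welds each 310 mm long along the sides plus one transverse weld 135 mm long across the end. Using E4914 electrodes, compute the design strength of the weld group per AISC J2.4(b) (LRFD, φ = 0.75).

φR_n ≈ 471 kN

E49XX → F_EXX = 490 MPa.
t_e = 0.707 × 4 = 2.828 mm.
R_nwl = 0.6 × 490 × 2.828 × 620 × 10⁻³ = 515.5 kN (longitudinal, 2 welds).
R_nwt = 0.6 × 490 × 2.828 × 135 × 10⁻³ = 112.2 kN (transverse, base value).
(i) R_nwl + R_nwt = 627.7 kN; (ii) 0.85 R_nwl + 1.5 R_nwt = 606.5 kN.
R_n = max = 627.7 kN [governs: (i)]; φR_n = 470.8 kN.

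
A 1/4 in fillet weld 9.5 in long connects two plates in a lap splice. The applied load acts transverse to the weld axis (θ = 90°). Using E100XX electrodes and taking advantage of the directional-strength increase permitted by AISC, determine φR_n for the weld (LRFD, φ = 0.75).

φR_n ≈ 113 kip

E100XX → F_EXX = 100 ksi.
t_e = 0.707 × 0.25 = 0.1767 in; A_we = 0.1767 × 9.5 = 1.679 in².
Directional factor: 1.0 + 0.5 sin^1.5(90°) = 1.5.
F_nw = 0.6 × 100 × 1.5 = 90 ksi.
φR_n = 0.75 × 90 × 1.679 = 113.3 kip.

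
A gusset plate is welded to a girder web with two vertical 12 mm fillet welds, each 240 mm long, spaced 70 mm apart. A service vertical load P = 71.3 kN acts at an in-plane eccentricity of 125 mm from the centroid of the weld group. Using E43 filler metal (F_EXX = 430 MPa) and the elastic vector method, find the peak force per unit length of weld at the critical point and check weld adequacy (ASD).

Total weld length L_w = 480 mm. Treat welds as unit-width lines.
Polar moment about centroid: J = 2[d³/12 + d(b/2)²] = 2[240³/12 + 240×35²] = 2892000 mm³.
Direct shear f_v = P/L_w = 71.3×10³ / 480 = 148.5 N/mm (vertical).
Torsion M = P·e = 71.3×10³ × 125 = 8912500 N·mm.
Critical point at (x, y) = (35, 120) from centroid. f_tx = M·y/J = 369.8 N/mm; f_ty = M·x/J = 107.9 N/mm.
Resultant f_max = √[f_tx² + (f_v + f_ty)²] = √[369.8² + (148.5 + 107.9)²] = 450 N/mm.
Capacity per unit length: r_n/Ω = (1/2.0) × 0.6 × 430 × (0.707 × 12) = 1094 N/mm.
450 ≤ 1094 → adequate.

f_max ≈ 450 N/mm; adequate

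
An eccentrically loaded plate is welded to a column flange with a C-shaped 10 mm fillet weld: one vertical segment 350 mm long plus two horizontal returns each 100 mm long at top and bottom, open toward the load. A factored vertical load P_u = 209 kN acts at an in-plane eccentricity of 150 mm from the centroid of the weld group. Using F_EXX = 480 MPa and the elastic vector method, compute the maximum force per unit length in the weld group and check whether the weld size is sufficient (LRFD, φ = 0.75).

f_max ≈ 830 N/mm; adequate

Total weld length L_w = 550 mm. Treat welds as unit-width lines.
Centroid: x̄ = 2×100×50 / 550 = 18.18 mm from the vertical weld.
Polar moment about centroid: J = I_x + I_y = [350³/12 + 2×100×175²] + [350×18.18² + 2(100³/12 + 100×31.82²)] = 10180000 mm³.
Direct shear f_v = P/L_w = 209×10³ / 550 = 380 N/mm (vertical).
Torsion M = P·e = 209×10³ × 150 = 31350000 N·mm.
Critical point at (x, y) = (81.82, 175) from centroid. f_tx = M·y/J = 538.8 N/mm; f_ty = M·x/J = 251.9 N/mm.
Resultant f_max = √[f_tx² + (f_v + f_ty)²] = √[538.8² + (380 + 251.9)²] = 830.4 N/mm.
Capacity per unit length: φr_n = 0.75 × 0.6 × 480 × (0.707 × 10) = 1527 N/mm.
830.4 ≤ 1527 → adequate.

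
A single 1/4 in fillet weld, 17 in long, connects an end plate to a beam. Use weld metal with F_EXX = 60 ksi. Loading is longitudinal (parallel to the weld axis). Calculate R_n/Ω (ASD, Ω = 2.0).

Effective throat t_e = 0.707 × 0.25 = 0.1767 in.
Total length L = 17 in; A_we = 0.1767 × 17 = 3.005 in².
F_nw = 0.6 F_EXX = 0.6 × 60 = 36 ksi.
R_n = 36 × 3.005 = 108.2 kips; R_n/Ω = 108.2/2.0 = 54.09 kips.

R_n/Ω ≈ 54.1 kips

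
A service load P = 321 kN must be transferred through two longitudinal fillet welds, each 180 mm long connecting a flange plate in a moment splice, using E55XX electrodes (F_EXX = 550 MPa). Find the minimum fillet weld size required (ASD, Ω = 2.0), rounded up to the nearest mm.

Total weld length L = 360 mm.
Required throat t_e = P × Ω / (0.6 F_EXX × L) = 321 × 2.0 / (0.6 × 550 × 360 × 10⁻³) = 5.404 mm.
Required leg w = t_e / 0.707 = 7.644 mm → use 8 mm.

w = 8 mm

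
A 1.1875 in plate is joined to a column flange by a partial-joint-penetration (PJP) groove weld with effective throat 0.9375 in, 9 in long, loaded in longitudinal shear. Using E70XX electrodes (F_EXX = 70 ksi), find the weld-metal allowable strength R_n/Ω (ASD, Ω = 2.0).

Effective throat (given) t_e = 0.9375 in.
A_we = 0.9375 × 9 = 8.438 in².
F_nw = 0.6 F_EXX = 42 ksi.
R_n/Ω = (42 × 8.438) / 2.0 = 177.2 kip.

R_n/Ω ≈ 177 kip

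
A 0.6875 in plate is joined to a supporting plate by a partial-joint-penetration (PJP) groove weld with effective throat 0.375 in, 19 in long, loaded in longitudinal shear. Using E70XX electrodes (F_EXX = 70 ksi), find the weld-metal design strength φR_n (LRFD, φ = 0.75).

φR_n ≈ 224 kip

Effective throat (given) t_e = 0.375 in.
A_we = 0.375 × 19 = 7.125 in².
F_nw = 0.6 F_EXX = 42 ksi.
φR_n = 0.75 × 42 × 7.125 = 224.4 kip.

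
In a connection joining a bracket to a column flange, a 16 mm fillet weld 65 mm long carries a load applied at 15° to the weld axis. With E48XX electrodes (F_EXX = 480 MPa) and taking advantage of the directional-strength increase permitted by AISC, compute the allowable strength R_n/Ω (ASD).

R_n/Ω ≈ 113 kN

t_e = 0.707 × 16 = 11.31 mm; A_we = 11.31 × 65 = 735.3 mm².
Directional factor: 1.0 + 0.5 sin^1.5(15°) = 1.066.
F_nw = 0.6 × 480 × 1.066 = 307 MPa.
R_n/Ω = (307 × 735.3) / 2.0 × 10⁻³ = 112.9 kN.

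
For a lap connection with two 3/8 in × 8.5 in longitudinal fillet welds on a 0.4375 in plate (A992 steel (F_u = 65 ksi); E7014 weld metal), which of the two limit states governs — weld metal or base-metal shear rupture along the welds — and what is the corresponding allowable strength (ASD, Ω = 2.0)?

E70XX → F_EXX = 70 ksi.
t_e = 0.707 × 0.375 = 0.2651 in; L = 17 in.
Weld metal: R_n/Ω = (1/2.0) × 0.6 × 70 × 0.2651 × 17 = 94.65 kips.
Base metal (shear rupture): R_n/Ω = (1/2.0) × 0.6 × 65 × 0.4375 × 17 = 145 kips.
Governing: weld metal.

R_n/Ω ≈ 94.6 kips (weld metal governs)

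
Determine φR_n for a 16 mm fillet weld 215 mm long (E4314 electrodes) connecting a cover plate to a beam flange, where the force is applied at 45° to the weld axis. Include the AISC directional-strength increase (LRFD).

E43XX → F_EXX = 430 MPa.
t_e = 0.707 × 16 = 11.31 mm; A_we = 11.31 × 215 = 2432 mm².
Directional factor: 1.0 + 0.5 sin^1.5(45°) = 1.297.
F_nw = 0.6 × 430 × 1.297 = 334.7 MPa.
φR_n = 0.75 × 334.7 × 2432 × 10⁻³ = 610.5 kN.

φR_n ≈ 611 kN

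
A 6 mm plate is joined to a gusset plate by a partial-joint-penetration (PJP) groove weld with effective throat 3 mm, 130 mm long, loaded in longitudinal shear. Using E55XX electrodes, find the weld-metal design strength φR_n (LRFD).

E55XX → F_EXX = 550 MPa.
Effective throat (given) t_e = 3 mm.
A_we = 3 × 130 = 390 mm².
F_nw = 0.6 F_EXX = 330 MPa.
φR_n = 0.75 × 330 × 390 × 10⁻³ = 96.52 kN.

φR_n ≈ 96.5 kN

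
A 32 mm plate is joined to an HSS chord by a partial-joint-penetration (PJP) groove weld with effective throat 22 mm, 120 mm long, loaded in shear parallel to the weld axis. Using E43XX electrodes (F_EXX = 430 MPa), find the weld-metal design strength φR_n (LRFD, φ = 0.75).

Effective throat (given) t_e = 22 mm.
A_we = 22 × 120 = 2640 mm².
F_nw = 0.6 F_EXX = 258 MPa.
φR_n = 0.75 × 258 × 2640 × 10⁻³ = 510.8 kN.

φR_n ≈ 511 kN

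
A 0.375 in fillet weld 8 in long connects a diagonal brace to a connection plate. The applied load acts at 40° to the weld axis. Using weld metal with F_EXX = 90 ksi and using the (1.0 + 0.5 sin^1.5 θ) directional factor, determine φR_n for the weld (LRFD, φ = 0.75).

t_e = 0.707 × 0.375 = 0.2651 in; A_we = 0.2651 × 8 = 2.121 in².
Directional factor: 1.0 + 0.5 sin^1.5(40°) = 1.258.
F_nw = 0.6 × 90 × 1.258 = 67.91 ksi.
φR_n = 0.75 × 67.91 × 2.121 = 108 kip.

φR_n ≈ 108 kip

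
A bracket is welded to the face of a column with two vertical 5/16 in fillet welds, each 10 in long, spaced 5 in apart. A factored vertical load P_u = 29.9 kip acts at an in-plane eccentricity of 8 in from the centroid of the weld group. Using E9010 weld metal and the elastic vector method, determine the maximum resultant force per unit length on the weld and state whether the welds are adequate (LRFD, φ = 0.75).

E90XX → F_EXX = 90 ksi.
Total weld length L_w = 20 in. Treat welds as unit-width lines.
Polar moment about centroid: J = 2[d³/12 + d(b/2)²] = 2[10³/12 + 10×2.5²] = 291.7 in³.
Direct shear f_v = P/L_w = 29.9 / 20 = 1.495 kip/in (vertical).
Torsion M = P·e = 29.9 × 8 = 239.2 kip·in.
Critical point at (x, y) = (2.5, 5) from centroid. f_tx = M·y/J = 4.101 kip/in; f_ty = M·x/J = 2.05 kip/in.
Resultant f_max = √[f_tx² + (f_v + f_ty)²] = √[4.101² + (1.495 + 2.05)²] = 5.421 kip/in.
Capacity per unit length: φr_n = 0.75 × 0.6 × 90 × (0.707 × 0.3125) = 8.948 kip/in.
5.421 ≤ 8.948 → adequate.

f_max ≈ 5.42 kip/in; adequate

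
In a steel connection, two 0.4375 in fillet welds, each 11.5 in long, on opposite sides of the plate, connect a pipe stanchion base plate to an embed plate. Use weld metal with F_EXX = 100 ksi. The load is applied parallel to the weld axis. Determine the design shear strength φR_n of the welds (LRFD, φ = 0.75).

φR_n ≈ 320 kip

Effective throat t_e = 0.707 × 0.4375 = 0.3093 in.
Total length L = 23 in; A_we = 0.3093 × 23 = 7.114 in².
F_nw = 0.6 F_EXX = 0.6 × 100 = 60 ksi.
φR_n = 0.75 × 60 × 7.114 = 320.1 kip.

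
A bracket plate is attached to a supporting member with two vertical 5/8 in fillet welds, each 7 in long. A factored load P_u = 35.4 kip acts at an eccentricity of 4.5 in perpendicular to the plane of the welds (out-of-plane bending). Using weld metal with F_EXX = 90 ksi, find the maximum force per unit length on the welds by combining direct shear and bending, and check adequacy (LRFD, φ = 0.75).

f_max ≈ 10.1 kip/in; adequate

L_w = 2 × 7 = 14 in; section modulus (unit throat) S = 2 × L²/6 = 16.33 in².
Direct shear f_v = P/L_w = 35.4/14 = 2.529 kip/in.
Moment M = P × e = 35.4 × 4.5 = 159.3 kip·in; bending f_b = M/S = 9.753 kip/in.
f_max = √(f_v² + f_b²) = √(2.529² + 9.753²) = 10.08 kip/in.
φr_n = 0.75 × 0.6 × 90 × (0.707 × 0.625) = 17.9 kip/in → adequate.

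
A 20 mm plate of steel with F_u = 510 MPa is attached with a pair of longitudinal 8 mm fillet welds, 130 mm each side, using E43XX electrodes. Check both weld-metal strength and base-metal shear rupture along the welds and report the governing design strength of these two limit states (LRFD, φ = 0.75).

φR_n ≈ 285 kN (weld metal governs)

E43XX → F_EXX = 430 MPa.
t_e = 0.707 × 8 = 5.656 mm; L = 260 mm.
Weld metal: φR_n = 0.75 × 0.6 × 430 × 5.656 × 260 × 10⁻³ = 284.6 kN.
Base metal (shear rupture): φR_n = 0.75 × 0.6 × 510 × 20 × 260 × 10⁻³ = 1193 kN.
Governing: weld metal.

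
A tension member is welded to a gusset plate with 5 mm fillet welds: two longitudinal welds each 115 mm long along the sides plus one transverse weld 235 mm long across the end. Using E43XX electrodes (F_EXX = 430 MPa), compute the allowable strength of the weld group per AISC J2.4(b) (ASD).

t_e = 0.707 × 5 = 3.535 mm.
R_nwl = 0.6 × 430 × 3.535 × 230 × 10⁻³ = 209.8 kN (longitudinal, 2 welds).
R_nwt = 0.6 × 430 × 3.535 × 235 × 10⁻³ = 214.3 kN (transverse, base value).
(i) R_nwl + R_nwt = 424.1 kN; (ii) 0.85 R_nwl + 1.5 R_nwt = 499.8 kN.
R_n = max = 499.8 kN [governs: (ii)]; R_n/Ω = 249.9 kN.

R_n/Ω ≈ 250 kN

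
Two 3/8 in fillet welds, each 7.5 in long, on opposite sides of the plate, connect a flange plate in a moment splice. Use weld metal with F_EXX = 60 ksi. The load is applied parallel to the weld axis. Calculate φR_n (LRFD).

φR_n ≈ 107 kips

Effective throat t_e = 0.707 × 0.375 = 0.2651 in.
Total length L = 15 in; A_we = 0.2651 × 15 = 3.977 in².
F_nw = 0.6 F_EXX = 0.6 × 60 = 36 ksi.
φR_n = 0.75 × 36 × 3.977 = 107.4 kips.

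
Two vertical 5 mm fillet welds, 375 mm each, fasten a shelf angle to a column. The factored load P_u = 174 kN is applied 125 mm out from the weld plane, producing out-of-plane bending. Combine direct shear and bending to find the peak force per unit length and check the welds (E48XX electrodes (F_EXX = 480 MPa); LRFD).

L_w = 2 × 375 = 750 mm; section modulus (unit throat) S = 2 × L²/6 = 46880 mm².
Direct shear f_v = P/L_w = 174×10³/750 = 232 N/mm.
Moment M = P × e = 174×10³ × 125 = 21750000 N·mm; bending f_b = M/S = 464 N/mm.
f_max = √(f_v² + f_b²) = √(232² + 464²) = 518.8 N/mm.
φr_n = 0.75 × 0.6 × 480 × (0.707 × 5) = 763.6 N/mm → adequate.

f_max ≈ 519 N/mm; adequate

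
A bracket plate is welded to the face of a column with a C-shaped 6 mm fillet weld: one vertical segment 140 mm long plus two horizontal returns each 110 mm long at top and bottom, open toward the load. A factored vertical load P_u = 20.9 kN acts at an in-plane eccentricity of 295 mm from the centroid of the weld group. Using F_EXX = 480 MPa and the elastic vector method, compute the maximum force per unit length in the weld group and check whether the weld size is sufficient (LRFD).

Total weld length L_w = 360 mm. Treat welds as unit-width lines.
Centroid: x̄ = 2×110×55 / 360 = 33.61 mm from the vertical weld.
Polar moment about centroid: J = I_x + I_y = [140³/12 + 2×110×70²] + [140×33.61² + 2(110³/12 + 110×21.39²)] = 1787000 mm³.
Direct shear f_v = P/L_w = 20.9×10³ / 360 = 58.06 N/mm (vertical).
Torsion M = P·e = 20.9×10³ × 295 = 6165500 N·mm.
Critical point at (x, y) = (76.39, 70) from centroid. f_tx = M·y/J = 241.5 N/mm; f_ty = M·x/J = 263.5 N/mm.
Resultant f_max = √[f_tx² + (f_v + f_ty)²] = √[241.5² + (58.06 + 263.5)²] = 402.1 N/mm.
Capacity per unit length: φr_n = 0.75 × 0.6 × 480 × (0.707 × 6) = 916.3 N/mm.
402.1 ≤ 916.3 → adequate.

f_max ≈ 402 N/mm; adequate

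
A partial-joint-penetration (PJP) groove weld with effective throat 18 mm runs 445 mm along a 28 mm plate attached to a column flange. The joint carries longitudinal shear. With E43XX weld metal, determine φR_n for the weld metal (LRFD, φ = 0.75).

φR_n ≈ 1550 kN

E43XX → F_EXX = 430 MPa.
Effective throat (given) t_e = 18 mm.
A_we = 18 × 445 = 8010 mm².
F_nw = 0.6 F_EXX = 258 MPa.
φR_n = 0.75 × 258 × 8010 × 10⁻³ = 1550 kN.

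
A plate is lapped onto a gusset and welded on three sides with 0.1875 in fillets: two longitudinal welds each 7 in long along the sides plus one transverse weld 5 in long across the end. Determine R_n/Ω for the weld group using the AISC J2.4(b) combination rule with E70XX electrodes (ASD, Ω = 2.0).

E70XX → F_EXX = 70 ksi.
t_e = 0.707 × 0.1875 = 0.1326 in.
R_nwl = 0.6 × 70 × 0.1326 × 14 = 77.95 kips (longitudinal, 2 welds).
R_nwt = 0.6 × 70 × 0.1326 × 5 = 27.84 kips (transverse, base value).
(i) R_nwl + R_nwt = 105.8 kips; (ii) 0.85 R_nwl + 1.5 R_nwt = 108 kips.
R_n = max = 108 kips [governs: (ii)]; R_n/Ω = 54.01 kips.

R_n/Ω ≈ 54 kips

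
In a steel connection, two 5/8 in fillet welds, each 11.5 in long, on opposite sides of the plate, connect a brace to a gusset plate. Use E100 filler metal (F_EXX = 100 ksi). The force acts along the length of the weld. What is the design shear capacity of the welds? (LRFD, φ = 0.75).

Effective throat t_e = 0.707 × 0.625 = 0.4419 in.
Total length L = 23 in; A_we = 0.4419 × 23 = 10.16 in².
F_nw = 0.6 F_EXX = 0.6 × 100 = 60 ksi.
φR_n = 0.75 × 60 × 10.16 = 457.3 kip.

φR_n ≈ 457 kip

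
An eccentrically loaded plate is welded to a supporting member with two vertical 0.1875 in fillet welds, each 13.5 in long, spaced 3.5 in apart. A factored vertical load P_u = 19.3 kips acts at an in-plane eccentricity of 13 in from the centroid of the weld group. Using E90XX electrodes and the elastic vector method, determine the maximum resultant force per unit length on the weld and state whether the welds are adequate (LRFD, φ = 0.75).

f_max ≈ 3.79 kip/in; adequate

E90XX → F_EXX = 90 ksi.
Total weld length L_w = 27 in. Treat welds as unit-width lines.
Polar moment about centroid: J = 2[d³/12 + d(b/2)²] = 2[13.5³/12 + 13.5×1.75²] = 492.8 in³.
Direct shear f_v = P/L_w = 19.3 / 27 = 0.7148 kip/in (vertical).
Torsion M = P·e = 19.3 × 13 = 250.9 kip·in.
Critical point at (x, y) = (1.75, 6.75) from centroid. f_tx = M·y/J = 3.437 kip/in; f_ty = M·x/J = 0.8911 kip/in.
Resultant f_max = √[f_tx² + (f_v + f_ty)²] = √[3.437² + (0.7148 + 0.8911)²] = 3.794 kip/in.
Capacity per unit length: φr_n = 0.75 × 0.6 × 90 × (0.707 × 0.1875) = 5.369 kip/in.
3.794 ≤ 5.369 → adequate.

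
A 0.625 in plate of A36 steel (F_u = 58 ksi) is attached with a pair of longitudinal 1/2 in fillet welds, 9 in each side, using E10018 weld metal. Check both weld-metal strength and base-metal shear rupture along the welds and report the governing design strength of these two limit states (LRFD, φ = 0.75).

E100XX → F_EXX = 100 ksi.
t_e = 0.707 × 0.5 = 0.3535 in; L = 18 in.
Weld metal: φR_n = 0.75 × 0.6 × 100 × 0.3535 × 18 = 286.3 kips.
Base metal (shear rupture): φR_n = 0.75 × 0.6 × 58 × 0.625 × 18 = 293.6 kips.
Governing: weld metal.

φR_n ≈ 286 kips (weld metal governs)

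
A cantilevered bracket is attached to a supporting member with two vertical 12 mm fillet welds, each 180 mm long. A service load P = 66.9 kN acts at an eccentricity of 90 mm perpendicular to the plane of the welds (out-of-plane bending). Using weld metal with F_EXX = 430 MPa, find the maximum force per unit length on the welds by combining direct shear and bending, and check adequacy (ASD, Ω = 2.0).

f_max ≈ 588 N/mm; adequate

L_w = 2 × 180 = 360 mm; section modulus (unit throat) S = 2 × L²/6 = 10800 mm².
Direct shear f_v = P/L_w = 66.9×10³/360 = 185.8 N/mm.
Moment M = P × e = 66.9×10³ × 90 = 6021000 N·mm; bending f_b = M/S = 557.5 N/mm.
f_max = √(f_v² + f_b²) = √(185.8² + 557.5²) = 587.7 N/mm.
r_n/Ω = (1/2.0) × 0.6 × 430 × (0.707 × 12) = 1094 N/mm → adequate.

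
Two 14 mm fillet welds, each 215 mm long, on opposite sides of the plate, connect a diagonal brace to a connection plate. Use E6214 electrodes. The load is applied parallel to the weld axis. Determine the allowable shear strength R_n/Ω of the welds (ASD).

E62XX → F_EXX = 620 MPa.
Effective throat t_e = 0.707 × 14 = 9.898 mm.
Total length L = 430 mm; A_we = 9.898 × 430 = 4256 mm².
F_nw = 0.6 F_EXX = 0.6 × 620 = 372 MPa.
R_n = 372 × 4256 × 10⁻³ = 1583 kN; R_n/Ω = 1583/2.0 = 791.6 kN.

R_n/Ω ≈ 792 kN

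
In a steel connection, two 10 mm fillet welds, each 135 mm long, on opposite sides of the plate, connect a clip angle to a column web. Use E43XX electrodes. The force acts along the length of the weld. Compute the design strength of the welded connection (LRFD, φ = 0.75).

E43XX → F_EXX = 430 MPa.
Effective throat t_e = 0.707 × 10 = 7.07 mm.
Total length L = 270 mm; A_we = 7.07 × 270 = 1909 mm².
F_nw = 0.6 F_EXX = 0.6 × 430 = 258 MPa.
φR_n = 0.75 × 258 × 1909 × 10⁻³ = 369.4 kN.

φR_n ≈ 369 kN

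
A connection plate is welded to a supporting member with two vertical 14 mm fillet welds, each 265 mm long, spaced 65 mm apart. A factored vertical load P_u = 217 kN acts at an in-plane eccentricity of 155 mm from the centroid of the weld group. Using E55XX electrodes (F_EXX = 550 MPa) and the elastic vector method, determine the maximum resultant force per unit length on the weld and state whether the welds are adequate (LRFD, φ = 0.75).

f_max ≈ 1410 N/mm; adequate

Total weld length L_w = 530 mm. Treat welds as unit-width lines.
Polar moment about centroid: J = 2[d³/12 + d(b/2)²] = 2[265³/12 + 265×32.5²] = 3661000 mm³.
Direct shear f_v = P/L_w = 217×10³ / 530 = 409.4 N/mm (vertical).
Torsion M = P·e = 217×10³ × 155 = 33635000 N·mm.
Critical point at (x, y) = (32.5, 132.5) from centroid. f_tx = M·y/J = 1217 N/mm; f_ty = M·x/J = 298.6 N/mm.
Resultant f_max = √[f_tx² + (f_v + f_ty)²] = √[1217² + (409.4 + 298.6)²] = 1408 N/mm.
Capacity per unit length: φr_n = 0.75 × 0.6 × 550 × (0.707 × 14) = 2450 N/mm.
1408 ≤ 2450 → adequate.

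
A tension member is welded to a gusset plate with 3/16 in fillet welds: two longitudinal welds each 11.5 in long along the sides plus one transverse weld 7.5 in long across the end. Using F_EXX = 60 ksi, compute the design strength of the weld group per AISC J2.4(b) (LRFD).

t_e = 0.707 × 0.1875 = 0.1326 in.
R_nwl = 0.6 × 60 × 0.1326 × 23 = 109.8 kip (longitudinal, 2 welds).
R_nwt = 0.6 × 60 × 0.1326 × 7.5 = 35.79 kip (transverse, base value).
(i) R_nwl + R_nwt = 145.6 kip; (ii) 0.85 R_nwl + 1.5 R_nwt = 147 kip.
R_n = max = 147 kip [governs: (ii)]; φR_n = 110.2 kip.

φR_n ≈ 110 kip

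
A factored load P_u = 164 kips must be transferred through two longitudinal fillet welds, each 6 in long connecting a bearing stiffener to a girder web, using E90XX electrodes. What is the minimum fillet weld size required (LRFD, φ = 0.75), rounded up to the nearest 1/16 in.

w = 1/2 in

E90XX → F_EXX = 90 ksi.
Total weld length L = 12 in.
Required throat t_e = P_u / (φ × 0.6 F_EXX × L) = 164 / (0.75 × 0.6 × 90 × 12) = 0.3374 in.
Required leg w = t_e / 0.707 = 0.4773 in → use 1/2 in.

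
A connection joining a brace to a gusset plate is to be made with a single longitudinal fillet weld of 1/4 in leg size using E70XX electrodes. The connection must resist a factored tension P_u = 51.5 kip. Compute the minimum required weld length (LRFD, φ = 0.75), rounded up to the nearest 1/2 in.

L = 9.5 in

E70XX → F_EXX = 70 ksi.
Throat t_e = 0.707 × 0.25 = 0.1767 in.
φr_n = 0.75 × 0.6 × 70 × 0.1767 = 5.568 kip/in.
L_req = P_u / φr_n = 51.5 / 5.568 = 9.25 in total.
Round up → use L = 9.5 in.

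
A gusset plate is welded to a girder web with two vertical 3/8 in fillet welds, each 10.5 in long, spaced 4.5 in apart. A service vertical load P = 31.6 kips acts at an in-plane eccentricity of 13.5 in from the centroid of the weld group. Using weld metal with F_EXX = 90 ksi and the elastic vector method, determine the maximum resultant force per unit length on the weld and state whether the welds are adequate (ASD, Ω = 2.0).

Total weld length L_w = 21 in. Treat welds as unit-width lines.
Polar moment about centroid: J = 2[d³/12 + d(b/2)²] = 2[10.5³/12 + 10.5×2.25²] = 299.2 in³.
Direct shear f_v = P/L_w = 31.6 / 21 = 1.505 kip/in (vertical).
Torsion M = P·e = 31.6 × 13.5 = 426.6 kip·in.
Critical point at (x, y) = (2.25, 5.25) from centroid. f_tx = M·y/J = 7.484 kip/in; f_ty = M·x/J = 3.208 kip/in.
Resultant f_max = √[f_tx² + (f_v + f_ty)²] = √[7.484² + (1.505 + 3.208)²] = 8.844 kip/in.
Capacity per unit length: r_n/Ω = (1/2.0) × 0.6 × 90 × (0.707 × 0.375) = 7.158 kip/in.
8.844 > 7.158 → NOT adequate.

f_max ≈ 8.84 kip/in; NOT adequate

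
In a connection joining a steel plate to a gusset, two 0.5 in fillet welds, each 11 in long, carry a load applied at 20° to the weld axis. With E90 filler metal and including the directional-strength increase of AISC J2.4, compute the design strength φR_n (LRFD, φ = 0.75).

φR_n ≈ 346 kips

E90XX → F_EXX = 90 ksi.
t_e = 0.707 × 0.5 = 0.3535 in; A_we = 0.3535 × 22 = 7.777 in².
Directional factor: 1.0 + 0.5 sin^1.5(20°) = 1.1.
F_nw = 0.6 × 90 × 1.1 = 59.4 ksi.
φR_n = 0.75 × 59.4 × 7.777 = 346.5 kips.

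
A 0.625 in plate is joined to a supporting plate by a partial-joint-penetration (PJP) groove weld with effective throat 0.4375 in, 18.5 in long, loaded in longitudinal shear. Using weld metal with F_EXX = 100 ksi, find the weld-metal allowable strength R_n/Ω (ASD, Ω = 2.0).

R_n/Ω ≈ 243 kip

Effective throat (given) t_e = 0.4375 in.
A_we = 0.4375 × 18.5 = 8.094 in².
F_nw = 0.6 F_EXX = 60 ksi.
R_n/Ω = (60 × 8.094) / 2.0 = 242.8 kip.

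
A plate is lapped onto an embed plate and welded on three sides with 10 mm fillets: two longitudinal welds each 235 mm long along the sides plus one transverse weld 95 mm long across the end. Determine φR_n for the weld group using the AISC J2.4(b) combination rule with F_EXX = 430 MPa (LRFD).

t_e = 0.707 × 10 = 7.07 mm.
R_nwl = 0.6 × 430 × 7.07 × 470 × 10⁻³ = 857.3 kN (longitudinal, 2 welds).
R_nwt = 0.6 × 430 × 7.07 × 95 × 10⁻³ = 173.3 kN (transverse, base value).
(i) R_nwl + R_nwt = 1031 kN; (ii) 0.85 R_nwl + 1.5 R_nwt = 988.6 kN.
R_n = max = 1031 kN [governs: (i)]; φR_n = 772.9 kN.

φR_n ≈ 773 kN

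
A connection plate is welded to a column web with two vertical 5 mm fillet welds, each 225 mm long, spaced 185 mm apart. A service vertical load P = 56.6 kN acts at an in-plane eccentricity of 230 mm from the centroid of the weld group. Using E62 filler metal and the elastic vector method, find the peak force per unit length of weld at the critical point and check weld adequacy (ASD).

f_max ≈ 421 N/mm; adequate

E62XX → F_EXX = 620 MPa.
Total weld length L_w = 450 mm. Treat welds as unit-width lines.
Polar moment about centroid: J = 2[d³/12 + d(b/2)²] = 2[225³/12 + 225×92.5²] = 5749000 mm³.
Direct shear f_v = P/L_w = 56.6×10³ / 450 = 125.8 N/mm (vertical).
Torsion M = P·e = 56.6×10³ × 230 = 13018000 N·mm.
Critical point at (x, y) = (92.5, 112.5) from centroid. f_tx = M·y/J = 254.8 N/mm; f_ty = M·x/J = 209.5 N/mm.
Resultant f_max = √[f_tx² + (f_v + f_ty)²] = √[254.8² + (125.8 + 209.5)²] = 421.1 N/mm.
Capacity per unit length: r_n/Ω = (1/2.0) × 0.6 × 620 × (0.707 × 5) = 657.5 N/mm.
421.1 ≤ 657.5 → adequate.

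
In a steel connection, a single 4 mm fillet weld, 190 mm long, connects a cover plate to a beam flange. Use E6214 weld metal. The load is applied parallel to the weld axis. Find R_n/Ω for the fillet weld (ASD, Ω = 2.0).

R_n/Ω ≈ 99.9 kN

E62XX → F_EXX = 620 MPa.
Effective throat t_e = 0.707 × 4 = 2.828 mm.
Total length L = 190 mm; A_we = 2.828 × 190 = 537.3 mm².
F_nw = 0.6 F_EXX = 0.6 × 620 = 372 MPa.
R_n = 372 × 537.3 × 10⁻³ = 199.9 kN; R_n/Ω = 199.9/2.0 = 99.94 kN.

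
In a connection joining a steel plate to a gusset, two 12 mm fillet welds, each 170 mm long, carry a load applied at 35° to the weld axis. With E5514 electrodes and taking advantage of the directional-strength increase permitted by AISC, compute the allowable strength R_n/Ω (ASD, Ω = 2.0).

R_n/Ω ≈ 579 kN

E55XX → F_EXX = 550 MPa.
t_e = 0.707 × 12 = 8.484 mm; A_we = 8.484 × 340 = 2885 mm².
Directional factor: 1.0 + 0.5 sin^1.5(35°) = 1.217.
F_nw = 0.6 × 550 × 1.217 = 401.7 MPa.
R_n/Ω = (401.7 × 2885) / 2.0 × 10⁻³ = 579.3 kN.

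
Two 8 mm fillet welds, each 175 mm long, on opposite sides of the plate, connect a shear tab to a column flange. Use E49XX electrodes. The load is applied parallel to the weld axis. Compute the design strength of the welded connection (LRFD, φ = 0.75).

E49XX → F_EXX = 490 MPa.
Effective throat t_e = 0.707 × 8 = 5.656 mm.
Total length L = 350 mm; A_we = 5.656 × 350 = 1980 mm².
F_nw = 0.6 F_EXX = 0.6 × 490 = 294 MPa.
φR_n = 0.75 × 294 × 1980 × 10⁻³ = 436.5 kN.

φR_n ≈ 437 kN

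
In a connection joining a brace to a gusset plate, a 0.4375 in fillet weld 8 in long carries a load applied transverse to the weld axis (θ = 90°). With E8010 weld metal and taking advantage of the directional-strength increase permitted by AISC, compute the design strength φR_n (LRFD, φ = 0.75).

E80XX → F_EXX = 80 ksi.
t_e = 0.707 × 0.4375 = 0.3093 in; A_we = 0.3093 × 8 = 2.474 in².
Directional factor: 1.0 + 0.5 sin^1.5(90°) = 1.5.
F_nw = 0.6 × 80 × 1.5 = 72 ksi.
φR_n = 0.75 × 72 × 2.474 = 133.6 kip.

φR_n ≈ 134 kip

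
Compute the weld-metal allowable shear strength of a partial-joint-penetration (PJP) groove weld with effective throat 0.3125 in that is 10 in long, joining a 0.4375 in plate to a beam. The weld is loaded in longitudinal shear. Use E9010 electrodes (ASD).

R_n/Ω ≈ 84.4 kip

E90XX → F_EXX = 90 ksi.
Effective throat (given) t_e = 0.3125 in.
A_we = 0.3125 × 10 = 3.125 in².
F_nw = 0.6 F_EXX = 54 ksi.
R_n/Ω = (54 × 3.125) / 2.0 = 84.38 kip.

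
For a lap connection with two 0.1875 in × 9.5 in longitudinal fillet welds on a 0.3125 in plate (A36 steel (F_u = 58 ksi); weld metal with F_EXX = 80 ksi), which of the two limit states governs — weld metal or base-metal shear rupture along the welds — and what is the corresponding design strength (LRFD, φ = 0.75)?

t_e = 0.707 × 0.1875 = 0.1326 in; L = 19 in.
Weld metal: φR_n = 0.75 × 0.6 × 80 × 0.1326 × 19 = 90.67 kip.
Base metal (shear rupture): φR_n = 0.75 × 0.6 × 58 × 0.3125 × 19 = 155 kip.
Governing: weld metal.

φR_n ≈ 90.7 kip (weld metal governs)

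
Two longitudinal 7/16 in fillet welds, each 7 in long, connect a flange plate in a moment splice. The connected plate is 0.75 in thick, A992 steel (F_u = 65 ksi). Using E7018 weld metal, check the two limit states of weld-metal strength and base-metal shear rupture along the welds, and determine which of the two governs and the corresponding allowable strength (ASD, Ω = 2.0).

E70XX → F_EXX = 70 ksi.
t_e = 0.707 × 0.4375 = 0.3093 in; L = 14 in.
Weld metal: R_n/Ω = (1/2.0) × 0.6 × 70 × 0.3093 × 14 = 90.94 kip.
Base metal (shear rupture): R_n/Ω = (1/2.0) × 0.6 × 65 × 0.75 × 14 = 204.8 kip.
Governing: weld metal.

R_n/Ω ≈ 90.9 kip (weld metal governs)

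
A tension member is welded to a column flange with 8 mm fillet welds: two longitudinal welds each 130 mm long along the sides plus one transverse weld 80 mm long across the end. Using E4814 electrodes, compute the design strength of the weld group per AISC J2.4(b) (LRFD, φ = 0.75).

φR_n ≈ 417 kN

E48XX → F_EXX = 480 MPa.
t_e = 0.707 × 8 = 5.656 mm.
R_nwl = 0.6 × 480 × 5.656 × 260 × 10⁻³ = 423.5 kN (longitudinal, 2 welds).
R_nwt = 0.6 × 480 × 5.656 × 80 × 10⁻³ = 130.3 kN (transverse, base value).
(i) R_nwl + R_nwt = 553.8 kN; (ii) 0.85 R_nwl + 1.5 R_nwt = 555.5 kN.
R_n = max = 555.5 kN [governs: (ii)]; φR_n = 416.6 kN.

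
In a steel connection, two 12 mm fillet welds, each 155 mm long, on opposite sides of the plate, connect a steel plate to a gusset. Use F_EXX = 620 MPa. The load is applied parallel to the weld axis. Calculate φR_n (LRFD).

Effective throat t_e = 0.707 × 12 = 8.484 mm.
Total length L = 310 mm; A_we = 8.484 × 310 = 2630 mm².
F_nw = 0.6 F_EXX = 0.6 × 620 = 372 MPa.
φR_n = 0.75 × 372 × 2630 × 10⁻³ = 733.8 kN.

φR_n ≈ 734 kN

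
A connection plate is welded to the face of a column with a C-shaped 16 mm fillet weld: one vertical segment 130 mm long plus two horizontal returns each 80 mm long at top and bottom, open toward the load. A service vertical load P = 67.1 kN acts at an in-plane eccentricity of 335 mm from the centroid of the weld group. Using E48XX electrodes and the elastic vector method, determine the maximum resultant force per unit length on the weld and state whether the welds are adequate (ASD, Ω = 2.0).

f_max ≈ 2010 N/mm; NOT adequate

E48XX → F_EXX = 480 MPa.
Total weld length L_w = 290 mm. Treat welds as unit-width lines.
Centroid: x̄ = 2×80×40 / 290 = 22.07 mm from the vertical weld.
Polar moment about centroid: J = I_x + I_y = [130³/12 + 2×80×65²] + [130×22.07² + 2(80³/12 + 80×17.93²)] = 1059000 mm³.
Direct shear f_v = P/L_w = 67.1×10³ / 290 = 231.4 N/mm (vertical).
Torsion M = P·e = 67.1×10³ × 335 = 22478000 N·mm.
Critical point at (x, y) = (57.93, 65) from centroid. f_tx = M·y/J = 1379 N/mm; f_ty = M·x/J = 1229 N/mm.
Resultant f_max = √[f_tx² + (f_v + f_ty)²] = √[1379² + (231.4 + 1229)²] = 2009 N/mm.
Capacity per unit length: r_n/Ω = (1/2.0) × 0.6 × 480 × (0.707 × 16) = 1629 N/mm.
2009 > 1629 → NOT adequate.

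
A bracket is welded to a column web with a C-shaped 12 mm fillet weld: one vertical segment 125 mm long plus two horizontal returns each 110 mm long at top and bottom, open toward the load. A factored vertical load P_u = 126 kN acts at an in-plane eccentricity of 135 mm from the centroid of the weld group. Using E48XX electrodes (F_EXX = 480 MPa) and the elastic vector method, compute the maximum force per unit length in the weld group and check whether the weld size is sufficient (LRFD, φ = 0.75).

Total weld length L_w = 345 mm. Treat welds as unit-width lines.
Centroid: x̄ = 2×110×55 / 345 = 35.07 mm from the vertical weld.
Polar moment about centroid: J = I_x + I_y = [125³/12 + 2×110×62.5²] + [125×35.07² + 2(110³/12 + 110×19.93²)] = 1485000 mm³.
Direct shear f_v = P/L_w = 126×10³ / 345 = 365.2 N/mm (vertical).
Torsion M = P·e = 126×10³ × 135 = 17010000 N·mm.
Critical point at (x, y) = (74.93, 62.5) from centroid. f_tx = M·y/J = 715.9 N/mm; f_ty = M·x/J = 858.2 N/mm.
Resultant f_max = √[f_tx² + (f_v + f_ty)²] = √[715.9² + (365.2 + 858.2)²] = 1417 N/mm.
Capacity per unit length: φr_n = 0.75 × 0.6 × 480 × (0.707 × 12) = 1833 N/mm.
1417 ≤ 1833 → adequate.

f_max ≈ 1420 N/mm; adequate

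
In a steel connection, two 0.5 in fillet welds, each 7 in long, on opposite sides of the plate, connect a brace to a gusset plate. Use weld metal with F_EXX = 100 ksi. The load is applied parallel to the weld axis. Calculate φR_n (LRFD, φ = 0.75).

φR_n ≈ 223 kips

Effective throat t_e = 0.707 × 0.5 = 0.3535 in.
Total length L = 14 in; A_we = 0.3535 × 14 = 4.949 in².
F_nw = 0.6 F_EXX = 0.6 × 100 = 60 ksi.
φR_n = 0.75 × 60 × 4.949 = 222.7 kips.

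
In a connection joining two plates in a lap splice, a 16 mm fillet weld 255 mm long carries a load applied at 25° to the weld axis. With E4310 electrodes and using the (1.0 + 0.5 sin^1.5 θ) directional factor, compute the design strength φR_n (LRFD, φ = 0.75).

E43XX → F_EXX = 430 MPa.
t_e = 0.707 × 16 = 11.31 mm; A_we = 11.31 × 255 = 2885 mm².
Directional factor: 1.0 + 0.5 sin^1.5(25°) = 1.137.
F_nw = 0.6 × 430 × 1.137 = 293.4 MPa.
φR_n = 0.75 × 293.4 × 2885 × 10⁻³ = 634.8 kN.

φR_n ≈ 635 kN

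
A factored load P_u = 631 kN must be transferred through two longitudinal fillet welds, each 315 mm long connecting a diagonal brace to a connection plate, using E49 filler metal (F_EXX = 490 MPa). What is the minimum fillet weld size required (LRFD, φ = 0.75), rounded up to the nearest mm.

Total weld length L = 630 mm.
Required throat t_e = P_u / (φ × 0.6 F_EXX × L) = 631 / (0.75 × 0.6 × 490 × 630 × 10⁻³) = 4.542 mm.
Required leg w = t_e / 0.707 = 6.425 mm → use 7 mm.

w = 7 mm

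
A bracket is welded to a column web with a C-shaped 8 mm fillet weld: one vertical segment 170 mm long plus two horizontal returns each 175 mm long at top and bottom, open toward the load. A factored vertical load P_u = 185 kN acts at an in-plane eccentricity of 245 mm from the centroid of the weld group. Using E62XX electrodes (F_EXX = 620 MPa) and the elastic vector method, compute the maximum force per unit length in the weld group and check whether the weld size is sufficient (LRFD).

f_max ≈ 1690 N/mm; NOT adequate

Total weld length L_w = 520 mm. Treat welds as unit-width lines.
Centroid: x̄ = 2×175×87.5 / 520 = 58.89 mm from the vertical weld.
Polar moment about centroid: J = I_x + I_y = [170³/12 + 2×175×85²] + [170×58.89² + 2(175³/12 + 175×28.61²)] = 4707000 mm³.
Direct shear f_v = P/L_w = 185×10³ / 520 = 355.8 N/mm (vertical).
Torsion M = P·e = 185×10³ × 245 = 45325000 N·mm.
Critical point at (x, y) = (116.1, 85) from centroid. f_tx = M·y/J = 818.4 N/mm; f_ty = M·x/J = 1118 N/mm.
Resultant f_max = √[f_tx² + (f_v + f_ty)²] = √[818.4² + (355.8 + 1118)²] = 1686 N/mm.
Capacity per unit length: φr_n = 0.75 × 0.6 × 620 × (0.707 × 8) = 1578 N/mm.
1686 > 1578 → NOT adequate.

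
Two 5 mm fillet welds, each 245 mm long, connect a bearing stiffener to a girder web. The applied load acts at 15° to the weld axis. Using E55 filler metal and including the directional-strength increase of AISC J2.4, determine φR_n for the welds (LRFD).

E55XX → F_EXX = 550 MPa.
t_e = 0.707 × 5 = 3.535 mm; A_we = 3.535 × 490 = 1732 mm².
Directional factor: 1.0 + 0.5 sin^1.5(15°) = 1.066.
F_nw = 0.6 × 550 × 1.066 = 351.7 MPa.
φR_n = 0.75 × 351.7 × 1732 × 10⁻³ = 456.9 kN.

φR_n ≈ 457 kN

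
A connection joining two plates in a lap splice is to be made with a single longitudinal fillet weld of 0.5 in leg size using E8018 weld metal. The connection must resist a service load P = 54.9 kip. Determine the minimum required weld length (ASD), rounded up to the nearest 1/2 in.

E80XX → F_EXX = 80 ksi.
Throat t_e = 0.707 × 0.5 = 0.3535 in.
r_n/Ω = (0.6 × 80 × 0.3535) / 2.0 = 8.484 kip/in.
L_req = P / (r_n/Ω) = 54.9 / 8.484 = 6.471 in total.
Round up → use L = 6.5 in.

L = 6.5 in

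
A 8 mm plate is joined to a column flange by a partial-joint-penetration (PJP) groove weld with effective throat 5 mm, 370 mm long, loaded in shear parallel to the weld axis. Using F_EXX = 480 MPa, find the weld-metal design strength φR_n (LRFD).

Effective throat (given) t_e = 5 mm.
A_we = 5 × 370 = 1850 mm².
F_nw = 0.6 F_EXX = 288 MPa.
φR_n = 0.75 × 288 × 1850 × 10⁻³ = 399.6 kN.

φR_n ≈ 400 kN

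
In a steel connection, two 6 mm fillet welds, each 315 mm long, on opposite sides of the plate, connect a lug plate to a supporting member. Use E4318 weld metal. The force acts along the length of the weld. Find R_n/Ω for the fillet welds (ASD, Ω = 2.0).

E43XX → F_EXX = 430 MPa.
Effective throat t_e = 0.707 × 6 = 4.242 mm.
Total length L = 630 mm; A_we = 4.242 × 630 = 2672 mm².
F_nw = 0.6 F_EXX = 0.6 × 430 = 258 MPa.
R_n = 258 × 2672 × 10⁻³ = 689.5 kN; R_n/Ω = 689.5/2.0 = 344.7 kN.

R_n/Ω ≈ 345 kN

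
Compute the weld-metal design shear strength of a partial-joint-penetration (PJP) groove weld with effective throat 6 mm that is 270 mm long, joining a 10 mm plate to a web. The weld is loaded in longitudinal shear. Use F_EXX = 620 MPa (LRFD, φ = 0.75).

Effective throat (given) t_e = 6 mm.
A_we = 6 × 270 = 1620 mm².
F_nw = 0.6 F_EXX = 372 MPa.
φR_n = 0.75 × 372 × 1620 × 10⁻³ = 452 kN.

φR_n ≈ 452 kN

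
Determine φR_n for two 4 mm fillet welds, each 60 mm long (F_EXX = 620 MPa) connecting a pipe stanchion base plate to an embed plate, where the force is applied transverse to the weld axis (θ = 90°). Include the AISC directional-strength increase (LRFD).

t_e = 0.707 × 4 = 2.828 mm; A_we = 2.828 × 120 = 339.4 mm².
Directional factor: 1.0 + 0.5 sin^1.5(90°) = 1.5.
F_nw = 0.6 × 620 × 1.5 = 558 MPa.
φR_n = 0.75 × 558 × 339.4 × 10⁻³ = 142 kN.

φR_n ≈ 142 kN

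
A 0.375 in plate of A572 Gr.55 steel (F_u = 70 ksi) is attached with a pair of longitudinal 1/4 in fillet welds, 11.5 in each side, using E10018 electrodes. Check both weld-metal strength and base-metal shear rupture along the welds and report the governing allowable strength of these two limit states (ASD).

R_n/Ω ≈ 122 kip (weld metal governs)

E100XX → F_EXX = 100 ksi.
t_e = 0.707 × 0.25 = 0.1767 in; L = 23 in.
Weld metal: R_n/Ω = (1/2.0) × 0.6 × 100 × 0.1767 × 23 = 122 kip.
Base metal (shear rupture): R_n/Ω = (1/2.0) × 0.6 × 70 × 0.375 × 23 = 181.1 kip.
Governing: weld metal.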